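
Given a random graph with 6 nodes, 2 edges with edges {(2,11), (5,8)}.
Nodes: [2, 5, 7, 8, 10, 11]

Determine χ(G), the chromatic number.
χ(G) = 2

Clique number ω(G) = 2 (lower bound: χ ≥ ω).
The graph is bipartite (no odd cycle), so 2 colors suffice: χ(G) = 2.
A valid 2-coloring: color 1: [2, 7, 8, 10]; color 2: [5, 11].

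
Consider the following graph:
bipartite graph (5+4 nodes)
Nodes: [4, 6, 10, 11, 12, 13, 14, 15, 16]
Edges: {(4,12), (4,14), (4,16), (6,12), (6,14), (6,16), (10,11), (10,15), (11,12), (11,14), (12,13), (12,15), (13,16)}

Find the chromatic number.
Clique number ω(G) = 2 (lower bound: χ ≥ ω).
The graph is bipartite (no odd cycle), so 2 colors suffice: χ(G) = 2.
A valid 2-coloring: color 1: [10, 12, 14, 16]; color 2: [4, 6, 11, 13, 15].

χ(G) = 2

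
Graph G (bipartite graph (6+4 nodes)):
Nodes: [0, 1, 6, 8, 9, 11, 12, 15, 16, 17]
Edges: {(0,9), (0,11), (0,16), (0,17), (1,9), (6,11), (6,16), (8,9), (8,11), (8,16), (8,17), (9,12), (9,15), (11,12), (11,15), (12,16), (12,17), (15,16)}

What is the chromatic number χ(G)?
χ(G) = 2

Clique number ω(G) = 2 (lower bound: χ ≥ ω).
The graph is bipartite (no odd cycle), so 2 colors suffice: χ(G) = 2.
A valid 2-coloring: color 1: [9, 11, 16, 17]; color 2: [0, 1, 6, 8, 12, 15].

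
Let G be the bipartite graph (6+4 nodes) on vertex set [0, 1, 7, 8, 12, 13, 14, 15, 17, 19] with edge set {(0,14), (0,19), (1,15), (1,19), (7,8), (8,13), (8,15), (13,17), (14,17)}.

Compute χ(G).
Clique number ω(G) = 2 (lower bound: χ ≥ ω).
The graph is bipartite (no odd cycle), so 2 colors suffice: χ(G) = 2.
A valid 2-coloring: color 1: [0, 1, 8, 12, 17]; color 2: [7, 13, 14, 15, 19].

χ(G) = 2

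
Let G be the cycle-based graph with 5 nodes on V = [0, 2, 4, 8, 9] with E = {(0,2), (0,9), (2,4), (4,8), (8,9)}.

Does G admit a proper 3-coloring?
A valid 3-coloring: color 1: [0, 4]; color 2: [2, 9]; color 3: [8].
(χ(G) = 3 ≤ 3.)

Yes, G is 3-colorable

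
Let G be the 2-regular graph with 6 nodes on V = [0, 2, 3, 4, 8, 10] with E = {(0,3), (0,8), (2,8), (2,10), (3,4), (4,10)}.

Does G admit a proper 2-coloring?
Yes, G is 2-colorable

A valid 2-coloring: color 1: [0, 2, 4]; color 2: [3, 8, 10].
(χ(G) = 2 ≤ 2.)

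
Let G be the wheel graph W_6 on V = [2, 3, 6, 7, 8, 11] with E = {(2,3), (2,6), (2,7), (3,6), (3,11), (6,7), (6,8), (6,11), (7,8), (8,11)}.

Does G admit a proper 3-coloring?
No, G is not 3-colorable

Odd cycle [11, 8, 7, 2, 3] needs 3 colors (χ ≥ 3).
Vertex 6 is adjacent to every vertex of [2, 3, 7, 8, 11], which already need 3 colors among themselves, so 6 needs a new color (χ ≥ 4).
Hence χ(G) ≥ 4 > 3, so no proper 3-coloring exists.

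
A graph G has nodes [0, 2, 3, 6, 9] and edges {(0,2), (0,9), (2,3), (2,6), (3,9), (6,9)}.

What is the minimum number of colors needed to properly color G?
Clique number ω(G) = 2 (lower bound: χ ≥ ω).
The graph is bipartite (no odd cycle), so 2 colors suffice: χ(G) = 2.
A valid 2-coloring: color 1: [2, 9]; color 2: [0, 3, 6].

χ(G) = 2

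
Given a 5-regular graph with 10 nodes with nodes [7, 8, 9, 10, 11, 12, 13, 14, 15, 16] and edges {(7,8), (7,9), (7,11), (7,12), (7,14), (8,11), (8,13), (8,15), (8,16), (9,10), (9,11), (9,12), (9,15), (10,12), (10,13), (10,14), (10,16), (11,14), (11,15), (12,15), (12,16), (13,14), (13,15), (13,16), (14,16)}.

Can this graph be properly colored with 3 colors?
The clique on vertices [10, 13, 14, 16] has size 4 > 3, so it alone needs 4 colors.

No, G is not 3-colorable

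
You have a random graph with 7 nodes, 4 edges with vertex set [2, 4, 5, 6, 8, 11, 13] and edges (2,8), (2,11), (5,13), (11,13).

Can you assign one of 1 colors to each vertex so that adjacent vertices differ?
No, G is not 1-colorable

Edge (2,8) forces its endpoints to differ, so 1 color is not enough.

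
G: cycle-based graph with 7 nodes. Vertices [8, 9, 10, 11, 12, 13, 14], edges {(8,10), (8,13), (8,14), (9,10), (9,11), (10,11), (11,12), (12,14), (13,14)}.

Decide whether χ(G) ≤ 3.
A valid 3-coloring: color 1: [10, 14]; color 2: [8, 11]; color 3: [9, 12, 13].
(χ(G) = 3 ≤ 3.)

Yes, G is 3-colorable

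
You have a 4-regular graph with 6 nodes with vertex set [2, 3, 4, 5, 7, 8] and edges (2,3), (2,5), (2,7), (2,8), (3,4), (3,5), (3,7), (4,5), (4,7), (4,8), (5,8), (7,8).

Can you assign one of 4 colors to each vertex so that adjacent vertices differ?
A valid 4-coloring: color 1: [3, 8]; color 2: [2, 4]; color 3: [5, 7].
(χ(G) = 3 ≤ 4.)

Yes, G is 4-colorable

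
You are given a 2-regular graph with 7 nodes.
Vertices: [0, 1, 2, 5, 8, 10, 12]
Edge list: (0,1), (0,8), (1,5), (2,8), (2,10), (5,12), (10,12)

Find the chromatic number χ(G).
Clique number ω(G) = 2 (lower bound: χ ≥ ω).
Odd cycle [5, 12, 10, 2, 8, 0, 1] needs 3 colors (χ ≥ 3).
The coloring below uses 3 colors, so χ(G) = 3.
A valid 3-coloring: color 1: [0, 5, 10]; color 2: [1, 8, 12]; color 3: [2].

χ(G) = 3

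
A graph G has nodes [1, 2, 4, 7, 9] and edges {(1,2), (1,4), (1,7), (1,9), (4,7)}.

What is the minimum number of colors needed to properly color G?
Clique number ω(G) = 3 (lower bound: χ ≥ ω).
The clique on [1, 4, 7] has size 3, forcing χ ≥ 3, and the coloring below uses 3 colors, so χ(G) = 3.
A valid 3-coloring: color 1: [1]; color 2: [2, 4, 9]; color 3: [7].

χ(G) = 3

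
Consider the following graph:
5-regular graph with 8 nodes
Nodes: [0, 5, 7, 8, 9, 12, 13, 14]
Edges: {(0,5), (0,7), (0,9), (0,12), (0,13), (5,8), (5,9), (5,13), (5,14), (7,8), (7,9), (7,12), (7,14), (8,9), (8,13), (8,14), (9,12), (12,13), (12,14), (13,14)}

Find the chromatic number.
χ(G) = 4

Clique number ω(G) = 4 (lower bound: χ ≥ ω).
The clique on [0, 7, 9, 12] has size 4, forcing χ ≥ 4, and the coloring below uses 4 colors, so χ(G) = 4.
A valid 4-coloring: color 1: [9, 14]; color 2: [7, 13]; color 3: [0, 8]; color 4: [5, 12].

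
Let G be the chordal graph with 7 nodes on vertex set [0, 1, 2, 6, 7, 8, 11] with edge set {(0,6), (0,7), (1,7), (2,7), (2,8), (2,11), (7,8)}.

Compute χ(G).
Clique number ω(G) = 3 (lower bound: χ ≥ ω).
The clique on [2, 7, 8] has size 3, forcing χ ≥ 3, and the coloring below uses 3 colors, so χ(G) = 3.
A valid 3-coloring: color 1: [6, 7, 11]; color 2: [0, 1, 2]; color 3: [8].

χ(G) = 3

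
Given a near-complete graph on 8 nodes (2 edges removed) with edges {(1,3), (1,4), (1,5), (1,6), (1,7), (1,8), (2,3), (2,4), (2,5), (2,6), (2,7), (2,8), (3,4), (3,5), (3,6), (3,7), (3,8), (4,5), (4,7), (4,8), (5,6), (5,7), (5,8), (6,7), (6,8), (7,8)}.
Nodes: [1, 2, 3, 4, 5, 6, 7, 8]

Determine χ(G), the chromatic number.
χ(G) = 6

Clique number ω(G) = 6 (lower bound: χ ≥ ω).
The clique on [1, 3, 4, 5, 7, 8] has size 6, forcing χ ≥ 6, and the coloring below uses 6 colors, so χ(G) = 6.
A valid 6-coloring: color 1: [3]; color 2: [8]; color 3: [7]; color 4: [5]; color 5: [1, 2]; color 6: [4, 6].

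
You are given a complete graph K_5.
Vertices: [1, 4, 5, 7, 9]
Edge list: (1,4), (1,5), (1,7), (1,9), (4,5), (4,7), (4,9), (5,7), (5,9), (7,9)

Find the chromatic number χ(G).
χ(G) = 5

Clique number ω(G) = 5 (lower bound: χ ≥ ω).
The clique on [1, 4, 5, 7, 9] has size 5, forcing χ ≥ 5, and the coloring below uses 5 colors, so χ(G) = 5.
A valid 5-coloring: color 1: [7]; color 2: [1]; color 3: [4]; color 4: [9]; color 5: [5].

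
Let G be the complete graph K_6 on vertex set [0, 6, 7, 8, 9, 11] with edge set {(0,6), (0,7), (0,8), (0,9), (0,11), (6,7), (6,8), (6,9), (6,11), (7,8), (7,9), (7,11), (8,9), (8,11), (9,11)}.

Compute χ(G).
Clique number ω(G) = 6 (lower bound: χ ≥ ω).
The clique on [0, 6, 7, 8, 9, 11] has size 6, forcing χ ≥ 6, and the coloring below uses 6 colors, so χ(G) = 6.
A valid 6-coloring: color 1: [11]; color 2: [8]; color 3: [0]; color 4: [9]; color 5: [7]; color 6: [6].

χ(G) = 6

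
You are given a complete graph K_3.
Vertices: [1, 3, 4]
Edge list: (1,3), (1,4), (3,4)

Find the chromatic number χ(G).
χ(G) = 3

Clique number ω(G) = 3 (lower bound: χ ≥ ω).
The clique on [1, 3, 4] has size 3, forcing χ ≥ 3, and the coloring below uses 3 colors, so χ(G) = 3.
A valid 3-coloring: color 1: [1]; color 2: [4]; color 3: [3].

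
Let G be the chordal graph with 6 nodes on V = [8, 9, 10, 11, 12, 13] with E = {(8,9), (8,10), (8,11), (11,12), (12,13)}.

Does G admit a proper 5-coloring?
Yes, G is 5-colorable

A valid 5-coloring: color 1: [8, 12]; color 2: [9, 10, 11, 13].
(χ(G) = 2 ≤ 5.)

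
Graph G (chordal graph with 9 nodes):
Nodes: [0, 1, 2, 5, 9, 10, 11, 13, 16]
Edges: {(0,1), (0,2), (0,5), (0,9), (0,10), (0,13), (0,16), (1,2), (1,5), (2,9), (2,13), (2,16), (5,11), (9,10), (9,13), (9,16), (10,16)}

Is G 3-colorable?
No, G is not 3-colorable

The clique on vertices [0, 2, 9, 16] has size 4 > 3, so it alone needs 4 colors.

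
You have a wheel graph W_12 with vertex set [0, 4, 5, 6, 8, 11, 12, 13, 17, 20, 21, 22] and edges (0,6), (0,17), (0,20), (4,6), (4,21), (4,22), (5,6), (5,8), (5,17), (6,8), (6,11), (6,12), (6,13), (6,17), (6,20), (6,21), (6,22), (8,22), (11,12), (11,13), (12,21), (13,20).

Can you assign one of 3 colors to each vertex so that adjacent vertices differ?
Odd cycle [12, 11, 13, 20, 0, 17, 5, 8, 22, 4, 21] needs 3 colors (χ ≥ 3).
Vertex 6 is adjacent to every vertex of [0, 4, 5, 8, 11, 12, 13, 17, 20, 21, 22], which already need 3 colors among themselves, so 6 needs a new color (χ ≥ 4).
Hence χ(G) ≥ 4 > 3, so no proper 3-coloring exists.

No, G is not 3-colorable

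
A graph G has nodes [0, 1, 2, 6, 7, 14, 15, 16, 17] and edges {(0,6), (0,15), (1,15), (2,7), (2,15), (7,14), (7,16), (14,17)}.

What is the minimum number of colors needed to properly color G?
Clique number ω(G) = 2 (lower bound: χ ≥ ω).
The graph is bipartite (no odd cycle), so 2 colors suffice: χ(G) = 2.
A valid 2-coloring: color 1: [6, 7, 15, 17]; color 2: [0, 1, 2, 14, 16].

χ(G) = 2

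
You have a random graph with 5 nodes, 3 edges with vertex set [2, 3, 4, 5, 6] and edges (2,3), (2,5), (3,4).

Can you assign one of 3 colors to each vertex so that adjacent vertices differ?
Yes, G is 3-colorable

A valid 3-coloring: color 1: [2, 4, 6]; color 2: [3, 5].
(χ(G) = 2 ≤ 3.)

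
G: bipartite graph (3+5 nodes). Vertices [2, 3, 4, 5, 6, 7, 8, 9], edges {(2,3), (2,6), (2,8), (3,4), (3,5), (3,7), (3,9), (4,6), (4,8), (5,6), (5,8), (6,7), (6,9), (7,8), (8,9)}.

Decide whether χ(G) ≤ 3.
Yes, G is 3-colorable

A valid 3-coloring: color 1: [3, 6, 8]; color 2: [2, 4, 5, 7, 9].
(χ(G) = 2 ≤ 3.)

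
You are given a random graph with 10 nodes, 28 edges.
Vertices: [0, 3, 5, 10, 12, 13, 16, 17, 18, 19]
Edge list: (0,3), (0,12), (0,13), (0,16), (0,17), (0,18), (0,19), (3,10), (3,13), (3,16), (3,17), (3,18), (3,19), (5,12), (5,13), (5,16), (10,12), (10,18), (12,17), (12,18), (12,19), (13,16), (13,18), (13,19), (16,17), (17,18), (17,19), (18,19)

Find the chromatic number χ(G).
Clique number ω(G) = 5 (lower bound: χ ≥ ω).
The clique on [0, 3, 17, 18, 19] has size 5, forcing χ ≥ 5, and the coloring below uses 5 colors, so χ(G) = 5.
A valid 5-coloring: color 1: [3, 12]; color 2: [16, 18]; color 3: [0, 5, 10]; color 4: [13, 17]; color 5: [19].

χ(G) = 5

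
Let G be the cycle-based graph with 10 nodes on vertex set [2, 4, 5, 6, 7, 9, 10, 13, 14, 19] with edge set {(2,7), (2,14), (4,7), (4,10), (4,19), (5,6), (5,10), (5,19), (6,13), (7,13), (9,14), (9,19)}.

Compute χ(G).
Clique number ω(G) = 2 (lower bound: χ ≥ ω).
The graph is bipartite (no odd cycle), so 2 colors suffice: χ(G) = 2.
A valid 2-coloring: color 1: [6, 7, 10, 14, 19]; color 2: [2, 4, 5, 9, 13].

χ(G) = 2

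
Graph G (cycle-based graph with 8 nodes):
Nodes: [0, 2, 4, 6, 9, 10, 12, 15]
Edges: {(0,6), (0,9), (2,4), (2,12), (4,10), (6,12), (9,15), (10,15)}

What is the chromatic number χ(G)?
χ(G) = 2

Clique number ω(G) = 2 (lower bound: χ ≥ ω).
The graph is bipartite (no odd cycle), so 2 colors suffice: χ(G) = 2.
A valid 2-coloring: color 1: [0, 4, 12, 15]; color 2: [2, 6, 9, 10].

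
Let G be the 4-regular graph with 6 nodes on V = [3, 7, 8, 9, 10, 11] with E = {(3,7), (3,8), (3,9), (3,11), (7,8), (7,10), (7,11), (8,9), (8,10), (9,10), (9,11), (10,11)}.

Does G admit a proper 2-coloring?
The clique on vertices [8, 9, 10] has size 3 > 2, so it alone needs 3 colors.

No, G is not 2-colorable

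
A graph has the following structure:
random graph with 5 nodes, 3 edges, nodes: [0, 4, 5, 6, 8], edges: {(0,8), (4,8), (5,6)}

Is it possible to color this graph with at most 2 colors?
A valid 2-coloring: color 1: [5, 8]; color 2: [0, 4, 6].
(χ(G) = 2 ≤ 2.)

Yes, G is 2-colorable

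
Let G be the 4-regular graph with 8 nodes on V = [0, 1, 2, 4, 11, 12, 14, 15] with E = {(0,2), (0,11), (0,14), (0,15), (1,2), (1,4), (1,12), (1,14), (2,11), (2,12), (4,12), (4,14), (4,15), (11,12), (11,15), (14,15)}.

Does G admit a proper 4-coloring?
A valid 4-coloring: color 1: [1, 11]; color 2: [12, 14]; color 3: [2, 15]; color 4: [0, 4].
(χ(G) = 4 ≤ 4.)

Yes, G is 4-colorable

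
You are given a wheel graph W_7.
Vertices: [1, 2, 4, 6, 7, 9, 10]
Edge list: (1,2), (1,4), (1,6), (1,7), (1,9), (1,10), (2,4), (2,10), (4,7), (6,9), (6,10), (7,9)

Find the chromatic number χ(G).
Clique number ω(G) = 3 (lower bound: χ ≥ ω).
The clique on [1, 6, 9] has size 3, forcing χ ≥ 3, and the coloring below uses 3 colors, so χ(G) = 3.
A valid 3-coloring: color 1: [1]; color 2: [4, 9, 10]; color 3: [2, 6, 7].

χ(G) = 3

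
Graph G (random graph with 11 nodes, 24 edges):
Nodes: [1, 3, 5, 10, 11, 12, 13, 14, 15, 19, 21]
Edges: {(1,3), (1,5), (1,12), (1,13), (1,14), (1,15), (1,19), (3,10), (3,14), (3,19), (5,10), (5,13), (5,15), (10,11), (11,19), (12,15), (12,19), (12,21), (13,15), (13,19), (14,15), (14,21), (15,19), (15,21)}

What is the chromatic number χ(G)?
Clique number ω(G) = 4 (lower bound: χ ≥ ω).
The clique on [1, 12, 15, 19] has size 4, forcing χ ≥ 4, and the coloring below uses 4 colors, so χ(G) = 4.
A valid 4-coloring: color 1: [1, 10, 21]; color 2: [3, 11, 15]; color 3: [5, 14, 19]; color 4: [12, 13].

χ(G) = 4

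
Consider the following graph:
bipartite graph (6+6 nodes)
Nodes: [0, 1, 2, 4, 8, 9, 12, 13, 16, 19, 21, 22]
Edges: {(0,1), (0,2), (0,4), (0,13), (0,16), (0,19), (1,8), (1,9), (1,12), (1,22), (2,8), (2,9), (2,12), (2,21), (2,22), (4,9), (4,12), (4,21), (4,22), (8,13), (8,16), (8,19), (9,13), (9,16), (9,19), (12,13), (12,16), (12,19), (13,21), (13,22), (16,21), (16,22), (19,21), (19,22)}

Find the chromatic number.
χ(G) = 2

Clique number ω(G) = 2 (lower bound: χ ≥ ω).
The graph is bipartite (no odd cycle), so 2 colors suffice: χ(G) = 2.
A valid 2-coloring: color 1: [1, 2, 4, 13, 16, 19]; color 2: [0, 8, 9, 12, 21, 22].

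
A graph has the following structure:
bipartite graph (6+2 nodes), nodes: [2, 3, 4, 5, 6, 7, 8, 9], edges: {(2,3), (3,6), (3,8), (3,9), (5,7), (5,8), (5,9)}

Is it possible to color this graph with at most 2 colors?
Yes, G is 2-colorable

A valid 2-coloring: color 1: [3, 4, 5]; color 2: [2, 6, 7, 8, 9].
(χ(G) = 2 ≤ 2.)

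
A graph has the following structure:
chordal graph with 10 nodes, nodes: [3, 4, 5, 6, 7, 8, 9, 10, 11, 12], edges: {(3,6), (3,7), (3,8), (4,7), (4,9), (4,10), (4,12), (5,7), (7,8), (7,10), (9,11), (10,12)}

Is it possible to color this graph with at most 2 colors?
No, G is not 2-colorable

The clique on vertices [4, 7, 10] has size 3 > 2, so it alone needs 3 colors.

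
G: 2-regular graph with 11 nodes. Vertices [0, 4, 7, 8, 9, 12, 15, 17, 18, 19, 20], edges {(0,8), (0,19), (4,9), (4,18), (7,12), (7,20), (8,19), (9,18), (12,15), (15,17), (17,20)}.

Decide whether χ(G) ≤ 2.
No, G is not 2-colorable

The clique on vertices [0, 8, 19] has size 3 > 2, so it alone needs 3 colors.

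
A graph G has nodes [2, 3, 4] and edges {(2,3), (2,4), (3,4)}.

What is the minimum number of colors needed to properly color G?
χ(G) = 3

Clique number ω(G) = 3 (lower bound: χ ≥ ω).
The clique on [2, 3, 4] has size 3, forcing χ ≥ 3, and the coloring below uses 3 colors, so χ(G) = 3.
A valid 3-coloring: color 1: [3]; color 2: [2]; color 3: [4].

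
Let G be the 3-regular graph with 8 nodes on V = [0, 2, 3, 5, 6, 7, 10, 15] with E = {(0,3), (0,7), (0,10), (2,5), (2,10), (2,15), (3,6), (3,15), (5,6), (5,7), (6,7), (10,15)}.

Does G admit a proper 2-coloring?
The clique on vertices [2, 10, 15] has size 3 > 2, so it alone needs 3 colors.

No, G is not 2-colorable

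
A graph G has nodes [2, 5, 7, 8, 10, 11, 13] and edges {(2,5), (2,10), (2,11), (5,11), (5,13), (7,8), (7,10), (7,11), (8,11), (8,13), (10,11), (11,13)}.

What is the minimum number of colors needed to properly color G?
χ(G) = 3

Clique number ω(G) = 3 (lower bound: χ ≥ ω).
The clique on [8, 11, 13] has size 3, forcing χ ≥ 3, and the coloring below uses 3 colors, so χ(G) = 3.
A valid 3-coloring: color 1: [11]; color 2: [2, 7, 13]; color 3: [5, 8, 10].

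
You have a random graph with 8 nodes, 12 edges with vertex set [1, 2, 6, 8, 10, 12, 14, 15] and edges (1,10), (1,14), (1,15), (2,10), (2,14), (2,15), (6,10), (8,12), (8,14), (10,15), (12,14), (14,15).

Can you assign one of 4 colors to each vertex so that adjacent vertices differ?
Yes, G is 4-colorable

A valid 4-coloring: color 1: [10, 14]; color 2: [6, 8, 15]; color 3: [1, 2, 12].
(χ(G) = 3 ≤ 4.)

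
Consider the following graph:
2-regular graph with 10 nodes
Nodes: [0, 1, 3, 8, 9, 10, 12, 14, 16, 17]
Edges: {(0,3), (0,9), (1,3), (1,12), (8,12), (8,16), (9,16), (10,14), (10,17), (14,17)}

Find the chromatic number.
χ(G) = 3

Clique number ω(G) = 3 (lower bound: χ ≥ ω).
The clique on [10, 14, 17] has size 3, forcing χ ≥ 3, and the coloring below uses 3 colors, so χ(G) = 3.
A valid 3-coloring: color 1: [3, 9, 12, 14]; color 2: [0, 1, 8, 17]; color 3: [10, 16].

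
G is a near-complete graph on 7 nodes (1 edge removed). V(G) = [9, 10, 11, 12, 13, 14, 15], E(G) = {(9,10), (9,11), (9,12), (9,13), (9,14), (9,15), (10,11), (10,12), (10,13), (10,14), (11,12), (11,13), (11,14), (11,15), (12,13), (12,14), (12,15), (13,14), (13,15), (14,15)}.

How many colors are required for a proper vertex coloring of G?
χ(G) = 6

Clique number ω(G) = 6 (lower bound: χ ≥ ω).
The clique on [9, 10, 11, 12, 13, 14] has size 6, forcing χ ≥ 6, and the coloring below uses 6 colors, so χ(G) = 6.
A valid 6-coloring: color 1: [14]; color 2: [12]; color 3: [13]; color 4: [11]; color 5: [9]; color 6: [10, 15].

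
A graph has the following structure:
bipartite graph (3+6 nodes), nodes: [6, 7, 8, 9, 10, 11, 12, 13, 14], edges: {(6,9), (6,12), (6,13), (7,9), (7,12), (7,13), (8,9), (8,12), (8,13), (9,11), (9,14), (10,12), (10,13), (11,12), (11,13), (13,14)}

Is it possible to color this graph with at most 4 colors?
Yes, G is 4-colorable

A valid 4-coloring: color 1: [9, 12, 13]; color 2: [6, 7, 8, 10, 11, 14].
(χ(G) = 2 ≤ 4.)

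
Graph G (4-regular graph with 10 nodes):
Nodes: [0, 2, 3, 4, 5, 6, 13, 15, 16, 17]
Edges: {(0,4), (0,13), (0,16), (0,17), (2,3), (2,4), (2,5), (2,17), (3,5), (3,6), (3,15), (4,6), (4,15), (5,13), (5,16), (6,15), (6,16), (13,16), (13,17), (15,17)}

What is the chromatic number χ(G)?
Clique number ω(G) = 3 (lower bound: χ ≥ ω).
The clique on [0, 13, 16] has size 3, forcing χ ≥ 3, and the coloring below uses 3 colors, so χ(G) = 3.
A valid 3-coloring: color 1: [0, 5, 6]; color 2: [3, 4, 16, 17]; color 3: [2, 13, 15].

χ(G) = 3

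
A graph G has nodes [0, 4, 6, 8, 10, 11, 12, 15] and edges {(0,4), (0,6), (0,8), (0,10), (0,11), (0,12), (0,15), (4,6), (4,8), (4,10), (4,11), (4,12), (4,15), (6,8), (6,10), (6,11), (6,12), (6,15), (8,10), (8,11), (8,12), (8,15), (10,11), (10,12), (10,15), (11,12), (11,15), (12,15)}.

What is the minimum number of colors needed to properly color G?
Clique number ω(G) = 8 (lower bound: χ ≥ ω).
The clique on [0, 4, 6, 8, 10, 11, 12, 15] has size 8, forcing χ ≥ 8, and the coloring below uses 8 colors, so χ(G) = 8.
A valid 8-coloring: color 1: [12]; color 2: [4]; color 3: [8]; color 4: [15]; color 5: [11]; color 6: [10]; color 7: [0]; color 8: [6].

χ(G) = 8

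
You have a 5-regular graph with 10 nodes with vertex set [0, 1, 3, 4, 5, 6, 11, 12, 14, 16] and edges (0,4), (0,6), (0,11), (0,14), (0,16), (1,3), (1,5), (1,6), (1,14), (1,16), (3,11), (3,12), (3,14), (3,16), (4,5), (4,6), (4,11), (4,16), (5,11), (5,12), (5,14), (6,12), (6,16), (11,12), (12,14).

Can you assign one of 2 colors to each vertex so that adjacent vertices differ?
No, G is not 2-colorable

The clique on vertices [0, 4, 6, 16] has size 4 > 2, so it alone needs 4 colors.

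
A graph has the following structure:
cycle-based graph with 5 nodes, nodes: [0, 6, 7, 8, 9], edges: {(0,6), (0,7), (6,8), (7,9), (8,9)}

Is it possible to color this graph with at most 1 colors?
Edge (0,6) forces its endpoints to differ, so 1 color is not enough.

No, G is not 1-colorable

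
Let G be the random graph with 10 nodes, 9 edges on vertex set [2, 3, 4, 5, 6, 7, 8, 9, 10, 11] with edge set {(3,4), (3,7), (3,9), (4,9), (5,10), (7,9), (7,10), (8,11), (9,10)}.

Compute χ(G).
Clique number ω(G) = 3 (lower bound: χ ≥ ω).
The clique on [7, 9, 10] has size 3, forcing χ ≥ 3, and the coloring below uses 3 colors, so χ(G) = 3.
A valid 3-coloring: color 1: [2, 5, 6, 8, 9]; color 2: [3, 10, 11]; color 3: [4, 7].

χ(G) = 3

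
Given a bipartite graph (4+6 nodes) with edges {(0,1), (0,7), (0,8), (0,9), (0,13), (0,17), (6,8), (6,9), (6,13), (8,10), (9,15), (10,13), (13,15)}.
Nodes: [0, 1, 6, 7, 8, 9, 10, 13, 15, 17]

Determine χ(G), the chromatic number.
Clique number ω(G) = 2 (lower bound: χ ≥ ω).
The graph is bipartite (no odd cycle), so 2 colors suffice: χ(G) = 2.
A valid 2-coloring: color 1: [0, 6, 10, 15]; color 2: [1, 7, 8, 9, 13, 17].

χ(G) = 2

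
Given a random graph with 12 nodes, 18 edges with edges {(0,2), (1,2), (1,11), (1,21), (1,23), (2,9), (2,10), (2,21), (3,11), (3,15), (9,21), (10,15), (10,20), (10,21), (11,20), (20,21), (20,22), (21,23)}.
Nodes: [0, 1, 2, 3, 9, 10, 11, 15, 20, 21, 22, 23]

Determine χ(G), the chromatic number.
χ(G) = 3

Clique number ω(G) = 3 (lower bound: χ ≥ ω).
The clique on [1, 2, 21] has size 3, forcing χ ≥ 3, and the coloring below uses 3 colors, so χ(G) = 3.
A valid 3-coloring: color 1: [0, 11, 15, 21, 22]; color 2: [2, 3, 20, 23]; color 3: [1, 9, 10].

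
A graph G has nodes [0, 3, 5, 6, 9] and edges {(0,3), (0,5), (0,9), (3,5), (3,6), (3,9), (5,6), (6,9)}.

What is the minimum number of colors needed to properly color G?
χ(G) = 3

Clique number ω(G) = 3 (lower bound: χ ≥ ω).
The clique on [0, 3, 9] has size 3, forcing χ ≥ 3, and the coloring below uses 3 colors, so χ(G) = 3.
A valid 3-coloring: color 1: [3]; color 2: [5, 9]; color 3: [0, 6].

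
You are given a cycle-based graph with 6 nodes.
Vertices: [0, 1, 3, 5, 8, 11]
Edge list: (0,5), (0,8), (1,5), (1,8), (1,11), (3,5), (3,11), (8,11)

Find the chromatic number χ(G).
Clique number ω(G) = 3 (lower bound: χ ≥ ω).
The clique on [1, 8, 11] has size 3, forcing χ ≥ 3, and the coloring below uses 3 colors, so χ(G) = 3.
A valid 3-coloring: color 1: [5, 11]; color 2: [0, 1, 3]; color 3: [8].

χ(G) = 3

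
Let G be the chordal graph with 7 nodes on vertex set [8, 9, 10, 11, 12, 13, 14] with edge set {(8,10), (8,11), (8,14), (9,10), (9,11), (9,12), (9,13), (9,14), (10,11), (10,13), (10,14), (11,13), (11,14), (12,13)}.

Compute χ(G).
χ(G) = 4

Clique number ω(G) = 4 (lower bound: χ ≥ ω).
The clique on [8, 10, 11, 14] has size 4, forcing χ ≥ 4, and the coloring below uses 4 colors, so χ(G) = 4.
A valid 4-coloring: color 1: [8, 9]; color 2: [10, 12]; color 3: [11]; color 4: [13, 14].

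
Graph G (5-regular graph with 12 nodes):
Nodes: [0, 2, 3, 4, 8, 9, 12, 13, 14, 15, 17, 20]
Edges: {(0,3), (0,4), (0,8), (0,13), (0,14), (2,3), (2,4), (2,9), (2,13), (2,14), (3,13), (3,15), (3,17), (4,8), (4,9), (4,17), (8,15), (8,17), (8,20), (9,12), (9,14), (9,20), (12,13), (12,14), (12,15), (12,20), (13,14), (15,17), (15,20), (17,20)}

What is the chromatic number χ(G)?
Clique number ω(G) = 4 (lower bound: χ ≥ ω).
The clique on [8, 15, 17, 20] has size 4, forcing χ ≥ 4, and the coloring below uses 4 colors, so χ(G) = 4.
A valid 4-coloring: color 1: [4, 13, 15]; color 2: [0, 9, 17]; color 3: [2, 8, 12]; color 4: [3, 14, 20].

χ(G) = 4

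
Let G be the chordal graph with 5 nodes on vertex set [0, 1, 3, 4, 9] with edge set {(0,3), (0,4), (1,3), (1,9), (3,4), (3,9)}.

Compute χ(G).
χ(G) = 3

Clique number ω(G) = 3 (lower bound: χ ≥ ω).
The clique on [0, 3, 4] has size 3, forcing χ ≥ 3, and the coloring below uses 3 colors, so χ(G) = 3.
A valid 3-coloring: color 1: [3]; color 2: [4, 9]; color 3: [0, 1].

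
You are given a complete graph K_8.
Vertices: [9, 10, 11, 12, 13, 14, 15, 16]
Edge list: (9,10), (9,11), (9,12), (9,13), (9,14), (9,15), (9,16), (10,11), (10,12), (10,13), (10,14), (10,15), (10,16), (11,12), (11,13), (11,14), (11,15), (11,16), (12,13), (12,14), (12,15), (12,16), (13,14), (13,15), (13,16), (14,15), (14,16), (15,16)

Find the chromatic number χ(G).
χ(G) = 8

Clique number ω(G) = 8 (lower bound: χ ≥ ω).
The clique on [9, 10, 11, 12, 13, 14, 15, 16] has size 8, forcing χ ≥ 8, and the coloring below uses 8 colors, so χ(G) = 8.
A valid 8-coloring: color 1: [16]; color 2: [10]; color 3: [15]; color 4: [14]; color 5: [12]; color 6: [11]; color 7: [13]; color 8: [9].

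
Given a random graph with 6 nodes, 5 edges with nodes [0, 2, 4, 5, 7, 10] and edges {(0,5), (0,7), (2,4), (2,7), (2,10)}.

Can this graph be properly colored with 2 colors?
Yes, G is 2-colorable

A valid 2-coloring: color 1: [0, 2]; color 2: [4, 5, 7, 10].
(χ(G) = 2 ≤ 2.)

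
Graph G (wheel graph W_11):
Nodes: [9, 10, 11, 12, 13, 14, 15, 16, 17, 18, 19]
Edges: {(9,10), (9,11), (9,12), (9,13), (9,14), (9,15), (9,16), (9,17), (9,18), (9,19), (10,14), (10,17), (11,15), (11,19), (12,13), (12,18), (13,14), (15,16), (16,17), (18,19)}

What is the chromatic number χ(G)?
χ(G) = 3

Clique number ω(G) = 3 (lower bound: χ ≥ ω).
The clique on [9, 10, 17] has size 3, forcing χ ≥ 3, and the coloring below uses 3 colors, so χ(G) = 3.
A valid 3-coloring: color 1: [9]; color 2: [12, 14, 15, 17, 19]; color 3: [10, 11, 13, 16, 18].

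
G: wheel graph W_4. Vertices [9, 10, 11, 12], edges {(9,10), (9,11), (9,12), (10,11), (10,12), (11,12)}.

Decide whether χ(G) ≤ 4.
Yes, G is 4-colorable

A valid 4-coloring: color 1: [9]; color 2: [10]; color 3: [11]; color 4: [12].
(χ(G) = 4 ≤ 4.)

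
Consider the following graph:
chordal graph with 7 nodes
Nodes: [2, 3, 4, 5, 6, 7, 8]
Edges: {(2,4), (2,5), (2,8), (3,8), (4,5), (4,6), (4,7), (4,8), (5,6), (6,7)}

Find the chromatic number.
Clique number ω(G) = 3 (lower bound: χ ≥ ω).
The clique on [2, 4, 8] has size 3, forcing χ ≥ 3, and the coloring below uses 3 colors, so χ(G) = 3.
A valid 3-coloring: color 1: [3, 4]; color 2: [5, 7, 8]; color 3: [2, 6].

χ(G) = 3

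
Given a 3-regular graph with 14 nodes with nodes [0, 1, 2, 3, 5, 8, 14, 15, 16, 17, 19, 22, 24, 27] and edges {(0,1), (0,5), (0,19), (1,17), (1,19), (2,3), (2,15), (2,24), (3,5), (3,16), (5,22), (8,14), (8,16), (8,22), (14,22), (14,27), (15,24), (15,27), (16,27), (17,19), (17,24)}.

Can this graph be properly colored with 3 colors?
Yes, G is 3-colorable

A valid 3-coloring: color 1: [1, 3, 22, 24, 27]; color 2: [0, 8, 15, 17]; color 3: [2, 5, 14, 16, 19].
(χ(G) = 3 ≤ 3.)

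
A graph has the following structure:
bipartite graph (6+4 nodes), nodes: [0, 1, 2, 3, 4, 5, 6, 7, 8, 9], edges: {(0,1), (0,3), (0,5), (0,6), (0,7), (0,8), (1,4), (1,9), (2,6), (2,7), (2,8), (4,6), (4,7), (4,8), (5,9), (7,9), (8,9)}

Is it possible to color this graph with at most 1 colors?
No, G is not 1-colorable

Edge (0,1) forces its endpoints to differ, so 1 color is not enough.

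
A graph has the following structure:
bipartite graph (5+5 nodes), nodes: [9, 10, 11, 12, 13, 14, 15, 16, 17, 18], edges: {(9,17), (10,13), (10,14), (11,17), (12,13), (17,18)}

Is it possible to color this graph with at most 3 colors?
Yes, G is 3-colorable

A valid 3-coloring: color 1: [10, 12, 15, 16, 17]; color 2: [9, 11, 13, 14, 18].
(χ(G) = 2 ≤ 3.)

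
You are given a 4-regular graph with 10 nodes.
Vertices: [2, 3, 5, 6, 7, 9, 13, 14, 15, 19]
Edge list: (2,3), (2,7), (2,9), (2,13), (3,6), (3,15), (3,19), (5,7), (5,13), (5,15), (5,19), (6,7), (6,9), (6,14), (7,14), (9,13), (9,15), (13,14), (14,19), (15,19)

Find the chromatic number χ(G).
Clique number ω(G) = 3 (lower bound: χ ≥ ω).
The clique on [2, 9, 13] has size 3, forcing χ ≥ 3, and the coloring below uses 3 colors, so χ(G) = 3.
A valid 3-coloring: color 1: [3, 5, 9, 14]; color 2: [2, 6, 19]; color 3: [7, 13, 15].

χ(G) = 3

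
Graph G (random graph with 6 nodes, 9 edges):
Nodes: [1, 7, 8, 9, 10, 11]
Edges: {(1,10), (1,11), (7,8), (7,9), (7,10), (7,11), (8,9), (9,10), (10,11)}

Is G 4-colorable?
Yes, G is 4-colorable

A valid 4-coloring: color 1: [1, 7]; color 2: [8, 10]; color 3: [9, 11].
(χ(G) = 3 ≤ 4.)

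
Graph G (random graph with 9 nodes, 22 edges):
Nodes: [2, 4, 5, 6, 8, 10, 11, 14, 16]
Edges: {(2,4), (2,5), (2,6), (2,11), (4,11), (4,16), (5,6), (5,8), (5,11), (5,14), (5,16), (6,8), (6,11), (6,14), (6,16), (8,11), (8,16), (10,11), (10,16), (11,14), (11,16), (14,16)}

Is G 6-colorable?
Yes, G is 6-colorable

A valid 6-coloring: color 1: [11]; color 2: [2, 16]; color 3: [4, 6, 10]; color 4: [5]; color 5: [8, 14].
(χ(G) = 5 ≤ 6.)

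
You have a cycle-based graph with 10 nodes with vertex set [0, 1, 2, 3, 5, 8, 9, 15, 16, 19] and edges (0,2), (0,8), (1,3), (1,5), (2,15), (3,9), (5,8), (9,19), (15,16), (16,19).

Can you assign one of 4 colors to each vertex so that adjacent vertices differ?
A valid 4-coloring: color 1: [1, 2, 8, 9, 16]; color 2: [0, 3, 5, 15, 19].
(χ(G) = 2 ≤ 4.)

Yes, G is 4-colorable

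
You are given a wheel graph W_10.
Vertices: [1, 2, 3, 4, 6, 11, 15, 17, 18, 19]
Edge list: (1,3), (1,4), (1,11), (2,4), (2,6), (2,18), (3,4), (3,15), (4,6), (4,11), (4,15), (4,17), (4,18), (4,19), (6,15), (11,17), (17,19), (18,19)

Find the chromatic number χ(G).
χ(G) = 4

Clique number ω(G) = 3 (lower bound: χ ≥ ω).
Odd cycle [19, 18, 2, 6, 15, 3, 1, 11, 17] needs 3 colors (χ ≥ 3).
Vertex 4 is adjacent to every vertex of [1, 2, 3, 6, 11, 15, 17, 18, 19], which already need 3 colors among themselves, so 4 needs a new color (χ ≥ 4).
The coloring below uses 4 colors, so χ(G) = 4.
A valid 4-coloring: color 1: [4]; color 2: [2, 11, 15, 19]; color 3: [3, 6, 17, 18]; color 4: [1].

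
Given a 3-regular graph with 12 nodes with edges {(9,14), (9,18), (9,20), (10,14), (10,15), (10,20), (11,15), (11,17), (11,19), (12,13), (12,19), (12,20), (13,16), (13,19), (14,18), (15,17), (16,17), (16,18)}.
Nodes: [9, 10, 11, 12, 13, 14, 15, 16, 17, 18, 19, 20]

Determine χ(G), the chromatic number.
Clique number ω(G) = 3 (lower bound: χ ≥ ω).
The clique on [9, 14, 18] has size 3, forcing χ ≥ 3, and the coloring below uses 3 colors, so χ(G) = 3.
A valid 3-coloring: color 1: [11, 13, 18, 20]; color 2: [14, 15, 16, 19]; color 3: [9, 10, 12, 17].

χ(G) = 3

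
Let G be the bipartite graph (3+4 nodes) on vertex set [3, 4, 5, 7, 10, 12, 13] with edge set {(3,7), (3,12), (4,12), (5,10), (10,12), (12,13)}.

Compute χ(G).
χ(G) = 2

Clique number ω(G) = 2 (lower bound: χ ≥ ω).
The graph is bipartite (no odd cycle), so 2 colors suffice: χ(G) = 2.
A valid 2-coloring: color 1: [5, 7, 12]; color 2: [3, 4, 10, 13].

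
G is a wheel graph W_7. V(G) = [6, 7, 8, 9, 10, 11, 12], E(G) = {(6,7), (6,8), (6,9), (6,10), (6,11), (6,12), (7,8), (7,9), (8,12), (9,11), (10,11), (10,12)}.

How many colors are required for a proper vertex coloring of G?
χ(G) = 3

Clique number ω(G) = 3 (lower bound: χ ≥ ω).
The clique on [6, 10, 11] has size 3, forcing χ ≥ 3, and the coloring below uses 3 colors, so χ(G) = 3.
A valid 3-coloring: color 1: [6]; color 2: [7, 11, 12]; color 3: [8, 9, 10].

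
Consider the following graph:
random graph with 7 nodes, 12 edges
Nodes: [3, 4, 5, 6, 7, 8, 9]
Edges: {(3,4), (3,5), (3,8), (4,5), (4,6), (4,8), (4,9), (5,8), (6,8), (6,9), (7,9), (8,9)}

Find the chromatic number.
Clique number ω(G) = 4 (lower bound: χ ≥ ω).
The clique on [4, 6, 8, 9] has size 4, forcing χ ≥ 4, and the coloring below uses 4 colors, so χ(G) = 4.
A valid 4-coloring: color 1: [7, 8]; color 2: [4]; color 3: [5, 9]; color 4: [3, 6].

χ(G) = 4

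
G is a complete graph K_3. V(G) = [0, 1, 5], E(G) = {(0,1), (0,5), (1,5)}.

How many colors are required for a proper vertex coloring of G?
Clique number ω(G) = 3 (lower bound: χ ≥ ω).
The clique on [0, 1, 5] has size 3, forcing χ ≥ 3, and the coloring below uses 3 colors, so χ(G) = 3.
A valid 3-coloring: color 1: [1]; color 2: [0]; color 3: [5].

χ(G) = 3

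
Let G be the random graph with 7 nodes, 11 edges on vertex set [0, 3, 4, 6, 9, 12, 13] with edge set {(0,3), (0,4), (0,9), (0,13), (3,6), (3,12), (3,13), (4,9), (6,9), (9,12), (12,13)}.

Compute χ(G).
Clique number ω(G) = 3 (lower bound: χ ≥ ω).
The clique on [0, 4, 9] has size 3, forcing χ ≥ 3, and the coloring below uses 3 colors, so χ(G) = 3.
A valid 3-coloring: color 1: [3, 9]; color 2: [0, 6, 12]; color 3: [4, 13].

χ(G) = 3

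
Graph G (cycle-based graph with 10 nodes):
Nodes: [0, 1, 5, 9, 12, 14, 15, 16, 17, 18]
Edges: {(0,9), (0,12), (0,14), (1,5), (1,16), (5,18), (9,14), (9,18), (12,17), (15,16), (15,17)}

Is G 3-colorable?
A valid 3-coloring: color 1: [5, 9, 12, 15]; color 2: [0, 1, 17, 18]; color 3: [14, 16].
(χ(G) = 3 ≤ 3.)

Yes, G is 3-colorable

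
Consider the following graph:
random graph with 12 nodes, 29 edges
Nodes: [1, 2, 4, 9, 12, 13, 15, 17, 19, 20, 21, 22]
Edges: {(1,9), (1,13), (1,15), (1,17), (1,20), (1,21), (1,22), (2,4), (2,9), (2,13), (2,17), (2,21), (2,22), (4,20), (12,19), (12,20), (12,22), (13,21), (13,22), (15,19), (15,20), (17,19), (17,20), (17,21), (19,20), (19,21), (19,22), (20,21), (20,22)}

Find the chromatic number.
χ(G) = 4

Clique number ω(G) = 4 (lower bound: χ ≥ ω).
The clique on [1, 17, 20, 21] has size 4, forcing χ ≥ 4, and the coloring below uses 4 colors, so χ(G) = 4.
A valid 4-coloring: color 1: [2, 20]; color 2: [1, 4, 19]; color 3: [9, 15, 21, 22]; color 4: [12, 13, 17].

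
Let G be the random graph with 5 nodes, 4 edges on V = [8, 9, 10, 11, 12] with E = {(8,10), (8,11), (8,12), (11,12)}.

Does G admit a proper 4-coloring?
Yes, G is 4-colorable

A valid 4-coloring: color 1: [8, 9]; color 2: [10, 12]; color 3: [11].
(χ(G) = 3 ≤ 4.)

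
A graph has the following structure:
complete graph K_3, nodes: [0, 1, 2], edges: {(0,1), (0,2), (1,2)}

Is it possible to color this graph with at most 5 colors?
Yes, G is 5-colorable

A valid 5-coloring: color 1: [0]; color 2: [1]; color 3: [2].
(χ(G) = 3 ≤ 5.)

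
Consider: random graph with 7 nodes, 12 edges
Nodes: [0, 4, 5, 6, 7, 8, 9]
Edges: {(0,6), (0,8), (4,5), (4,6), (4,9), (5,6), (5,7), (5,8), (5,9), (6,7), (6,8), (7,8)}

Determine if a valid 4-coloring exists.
Yes, G is 4-colorable

A valid 4-coloring: color 1: [0, 5]; color 2: [6, 9]; color 3: [4, 8]; color 4: [7].
(χ(G) = 4 ≤ 4.)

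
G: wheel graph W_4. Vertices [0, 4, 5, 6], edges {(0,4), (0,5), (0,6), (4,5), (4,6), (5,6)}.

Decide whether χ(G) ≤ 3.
The clique on vertices [0, 4, 5, 6] has size 4 > 3, so it alone needs 4 colors.

No, G is not 3-colorable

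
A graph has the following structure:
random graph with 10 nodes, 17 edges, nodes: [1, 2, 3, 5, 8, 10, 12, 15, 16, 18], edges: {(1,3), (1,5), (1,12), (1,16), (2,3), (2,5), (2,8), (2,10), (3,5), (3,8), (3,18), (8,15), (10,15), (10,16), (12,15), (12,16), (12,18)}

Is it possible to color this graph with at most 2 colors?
The clique on vertices [1, 3, 5] has size 3 > 2, so it alone needs 3 colors.

No, G is not 2-colorable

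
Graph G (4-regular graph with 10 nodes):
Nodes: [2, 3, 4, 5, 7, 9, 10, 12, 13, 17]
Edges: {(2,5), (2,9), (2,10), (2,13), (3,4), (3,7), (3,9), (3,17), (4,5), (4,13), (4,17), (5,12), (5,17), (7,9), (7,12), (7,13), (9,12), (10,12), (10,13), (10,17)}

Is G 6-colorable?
A valid 6-coloring: color 1: [3, 5, 10]; color 2: [2, 4, 12]; color 3: [9, 13, 17]; color 4: [7].
(χ(G) = 4 ≤ 6.)

Yes, G is 6-colorable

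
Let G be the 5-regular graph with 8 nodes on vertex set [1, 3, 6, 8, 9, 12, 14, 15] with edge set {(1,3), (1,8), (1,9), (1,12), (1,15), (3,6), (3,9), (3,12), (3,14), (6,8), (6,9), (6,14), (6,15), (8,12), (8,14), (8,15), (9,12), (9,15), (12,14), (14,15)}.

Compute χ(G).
Clique number ω(G) = 4 (lower bound: χ ≥ ω).
The clique on [1, 3, 9, 12] has size 4, forcing χ ≥ 4, and the coloring below uses 4 colors, so χ(G) = 4.
A valid 4-coloring: color 1: [3, 8]; color 2: [12, 15]; color 3: [9, 14]; color 4: [1, 6].

χ(G) = 4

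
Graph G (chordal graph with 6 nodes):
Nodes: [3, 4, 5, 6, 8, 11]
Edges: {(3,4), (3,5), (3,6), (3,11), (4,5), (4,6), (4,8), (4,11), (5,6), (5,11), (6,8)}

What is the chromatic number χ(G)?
χ(G) = 4

Clique number ω(G) = 4 (lower bound: χ ≥ ω).
The clique on [3, 4, 5, 11] has size 4, forcing χ ≥ 4, and the coloring below uses 4 colors, so χ(G) = 4.
A valid 4-coloring: color 1: [4]; color 2: [5, 8]; color 3: [6, 11]; color 4: [3].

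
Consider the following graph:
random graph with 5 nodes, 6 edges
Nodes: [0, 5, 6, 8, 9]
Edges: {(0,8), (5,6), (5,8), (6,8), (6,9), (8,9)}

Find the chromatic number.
Clique number ω(G) = 3 (lower bound: χ ≥ ω).
The clique on [6, 8, 9] has size 3, forcing χ ≥ 3, and the coloring below uses 3 colors, so χ(G) = 3.
A valid 3-coloring: color 1: [8]; color 2: [0, 6]; color 3: [5, 9].

χ(G) = 3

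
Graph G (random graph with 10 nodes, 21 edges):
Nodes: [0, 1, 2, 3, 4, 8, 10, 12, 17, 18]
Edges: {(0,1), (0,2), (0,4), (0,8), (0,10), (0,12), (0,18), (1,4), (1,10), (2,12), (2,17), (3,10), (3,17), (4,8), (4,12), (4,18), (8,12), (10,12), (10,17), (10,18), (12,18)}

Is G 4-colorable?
Yes, G is 4-colorable

A valid 4-coloring: color 1: [0, 17]; color 2: [2, 4, 10]; color 3: [1, 3, 12]; color 4: [8, 18].
(χ(G) = 4 ≤ 4.)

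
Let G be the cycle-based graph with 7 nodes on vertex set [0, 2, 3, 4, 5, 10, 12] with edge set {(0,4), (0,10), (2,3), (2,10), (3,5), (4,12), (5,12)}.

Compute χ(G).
Clique number ω(G) = 2 (lower bound: χ ≥ ω).
Odd cycle [3, 2, 10, 0, 4, 12, 5] needs 3 colors (χ ≥ 3).
The coloring below uses 3 colors, so χ(G) = 3.
A valid 3-coloring: color 1: [3, 10, 12]; color 2: [0, 2, 5]; color 3: [4].

χ(G) = 3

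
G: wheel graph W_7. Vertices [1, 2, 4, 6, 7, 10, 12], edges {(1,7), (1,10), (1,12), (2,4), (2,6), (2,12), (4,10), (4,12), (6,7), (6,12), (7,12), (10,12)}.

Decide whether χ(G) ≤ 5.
Yes, G is 5-colorable

A valid 5-coloring: color 1: [12]; color 2: [1, 4, 6]; color 3: [2, 7, 10].
(χ(G) = 3 ≤ 5.)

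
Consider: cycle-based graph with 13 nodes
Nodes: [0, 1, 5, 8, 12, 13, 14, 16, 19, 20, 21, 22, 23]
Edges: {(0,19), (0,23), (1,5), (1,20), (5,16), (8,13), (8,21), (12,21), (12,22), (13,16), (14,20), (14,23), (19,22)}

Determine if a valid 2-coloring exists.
Odd cycle [21, 12, 22, 19, 0, 23, 14, 20, 1, 5, 16, 13, 8] needs 3 colors (χ ≥ 3).
Hence χ(G) ≥ 3 > 2, so no proper 2-coloring exists.

No, G is not 2-colorable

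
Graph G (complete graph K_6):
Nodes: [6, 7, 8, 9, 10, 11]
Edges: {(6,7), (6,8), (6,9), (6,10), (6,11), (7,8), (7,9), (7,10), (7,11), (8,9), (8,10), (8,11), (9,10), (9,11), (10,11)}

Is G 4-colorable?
No, G is not 4-colorable

The clique on vertices [6, 7, 8, 9, 10, 11] has size 6 > 4, so it alone needs 6 colors.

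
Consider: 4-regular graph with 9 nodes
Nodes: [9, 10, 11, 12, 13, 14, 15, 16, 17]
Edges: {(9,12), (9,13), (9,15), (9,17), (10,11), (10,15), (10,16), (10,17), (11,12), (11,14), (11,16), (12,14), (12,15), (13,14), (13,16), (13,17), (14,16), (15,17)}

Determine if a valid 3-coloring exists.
A valid 3-coloring: color 1: [9, 10, 14]; color 2: [11, 13, 15]; color 3: [12, 16, 17].
(χ(G) = 3 ≤ 3.)

Yes, G is 3-colorable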